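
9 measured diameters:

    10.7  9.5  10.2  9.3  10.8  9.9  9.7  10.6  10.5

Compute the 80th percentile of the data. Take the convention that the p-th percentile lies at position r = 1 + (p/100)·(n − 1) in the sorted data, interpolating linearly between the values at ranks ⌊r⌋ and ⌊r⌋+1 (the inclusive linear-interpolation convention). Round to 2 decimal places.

10.64

Sorted: 9.3, 9.5, 9.7, 9.9, 10.2, 10.5, 10.6, 10.7, 10.8.
n = 9.
r = 1 + (80/100)·(9 − 1) = 1 + 6.4 = 7.4.
Rank 7 is 10.6 and rank 8 is 10.7.
Interpolate: 10.6 + 0.4·(10.7 − 10.6) = 10.6 + 0.4·0.1 = 10.64.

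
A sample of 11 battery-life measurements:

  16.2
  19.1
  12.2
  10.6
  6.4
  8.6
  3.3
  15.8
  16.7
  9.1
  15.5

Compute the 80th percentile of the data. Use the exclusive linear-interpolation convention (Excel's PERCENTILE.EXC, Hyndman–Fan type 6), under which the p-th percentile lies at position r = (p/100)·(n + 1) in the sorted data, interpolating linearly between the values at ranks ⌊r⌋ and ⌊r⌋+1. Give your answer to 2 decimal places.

16.50

Sorted: 3.3, 6.4, 8.6, 9.1, 10.6, 12.2, 15.5, 15.8, 16.2, 16.7, 19.1.
n = 11.
r = (80/100)·(11 + 1) = 9.6.
Rank 9 is 16.2 and rank 10 is 16.7.
Interpolate: 16.2 + 0.6·(16.7 − 16.2) = 16.2 + 0.6·0.5 = 16.5.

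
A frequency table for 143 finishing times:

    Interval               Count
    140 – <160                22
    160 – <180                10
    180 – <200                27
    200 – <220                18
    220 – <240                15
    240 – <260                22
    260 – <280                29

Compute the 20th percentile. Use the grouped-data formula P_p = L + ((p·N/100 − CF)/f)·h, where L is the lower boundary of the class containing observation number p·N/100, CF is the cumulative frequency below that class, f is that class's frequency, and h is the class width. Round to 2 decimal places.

N = 143; target position k = 20/100 · 143 = 28.6.
Cumulative frequencies: 22, 32, 59, 77, 92, 114, 143.
Observation 28.6 falls in the class 160 – <180.
L = 160, CF = 22, f = 10, h = 20.
P20 = 160 + ((28.6 − 22)/10)·20 = 160 + 13.2 = 173.2.

173.20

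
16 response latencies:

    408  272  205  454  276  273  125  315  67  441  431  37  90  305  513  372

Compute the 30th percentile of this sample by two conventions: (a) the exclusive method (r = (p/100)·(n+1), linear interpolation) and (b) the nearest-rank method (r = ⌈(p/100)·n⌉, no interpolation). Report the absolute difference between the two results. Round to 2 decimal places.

6.70

Sorted: 37, 67, 90, 125, 205, 272, 273, 276, 305, 315, 372, 408, 431, 441, 454, 513.
n = 16.
(a) r = 5.1; between ranks 5 (205) and 6 (272): 211.7.
(b) the nearest-rank method: rank 5 → 205.
|211.7 − 205| = 6.7.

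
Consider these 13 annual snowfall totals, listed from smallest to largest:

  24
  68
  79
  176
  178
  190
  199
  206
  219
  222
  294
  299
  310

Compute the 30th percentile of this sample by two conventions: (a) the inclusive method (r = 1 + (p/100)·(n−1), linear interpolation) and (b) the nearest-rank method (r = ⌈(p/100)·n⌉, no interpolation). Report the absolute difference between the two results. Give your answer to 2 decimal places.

n = 13.
(a) r = 4.6; between ranks 4 (176) and 5 (178): 177.2.
(b) the nearest-rank method: rank 4 → 176.
|177.2 − 176| = 1.2.

1.20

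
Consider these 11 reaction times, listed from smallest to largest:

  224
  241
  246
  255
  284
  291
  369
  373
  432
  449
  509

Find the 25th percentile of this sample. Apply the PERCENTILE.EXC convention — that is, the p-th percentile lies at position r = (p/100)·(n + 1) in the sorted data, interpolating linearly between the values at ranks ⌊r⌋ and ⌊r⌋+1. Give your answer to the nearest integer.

n = 11.
r = (25/100)·(11 + 1) = 3.
r is an integer, so P25 is the value at rank 3: 246.

246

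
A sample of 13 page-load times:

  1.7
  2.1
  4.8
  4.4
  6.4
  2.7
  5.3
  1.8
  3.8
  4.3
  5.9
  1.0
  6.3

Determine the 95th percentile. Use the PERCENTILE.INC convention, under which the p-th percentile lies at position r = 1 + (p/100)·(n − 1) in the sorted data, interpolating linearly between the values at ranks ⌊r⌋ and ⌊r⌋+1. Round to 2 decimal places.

Sorted: 1.0, 1.7, 1.8, 2.1, 2.7, 3.8, 4.3, 4.4, 4.8, 5.3, 5.9, 6.3, 6.4.
n = 13.
r = 1 + (95/100)·(13 − 1) = 1 + 11.4 = 12.4.
Rank 12 is 6.3 and rank 13 is 6.4.
Interpolate: 6.3 + 0.4·(6.4 − 6.3) = 6.3 + 0.4·0.1 = 6.34.

6.34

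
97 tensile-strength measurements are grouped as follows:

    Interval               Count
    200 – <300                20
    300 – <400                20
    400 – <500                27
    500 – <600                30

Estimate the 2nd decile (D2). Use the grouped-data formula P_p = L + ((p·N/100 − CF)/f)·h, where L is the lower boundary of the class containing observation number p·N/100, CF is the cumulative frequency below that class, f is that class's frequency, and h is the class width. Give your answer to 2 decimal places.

N = 97; target position k = 20/100 · 97 = 19.4.
Cumulative frequencies: 20, 40, 67, 97.
Observation 19.4 falls in the class 200 – <300.
L = 200, CF = 0, f = 20, h = 100.
P20 = 200 + ((19.4 − 0)/20)·100 = 200 + 97 = 297.

297.00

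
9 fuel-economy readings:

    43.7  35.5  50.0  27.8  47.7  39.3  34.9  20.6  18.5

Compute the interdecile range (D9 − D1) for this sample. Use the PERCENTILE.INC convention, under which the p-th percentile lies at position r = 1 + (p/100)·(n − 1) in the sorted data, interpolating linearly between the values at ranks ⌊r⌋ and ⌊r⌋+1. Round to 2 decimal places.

27.98

Sorted: 18.5, 20.6, 27.8, 34.9, 35.5, 39.3, 43.7, 47.7, 50.0.
n = 9.
P10: r = 1.8; ranks 1–2 are 18.5, 20.6; interpolating gives 20.18.
P90: r = 8.2; ranks 8–9 are 47.7, 50.0; interpolating gives 48.16.
Difference: 48.16 − 20.18 = 27.98.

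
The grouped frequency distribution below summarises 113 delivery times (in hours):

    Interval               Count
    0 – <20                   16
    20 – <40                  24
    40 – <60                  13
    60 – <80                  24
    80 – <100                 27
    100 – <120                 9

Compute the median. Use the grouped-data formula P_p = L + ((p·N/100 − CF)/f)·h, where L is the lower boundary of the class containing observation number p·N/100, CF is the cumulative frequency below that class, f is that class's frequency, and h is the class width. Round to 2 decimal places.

N = 113; target position k = 50/100 · 113 = 56.5.
Cumulative frequencies: 16, 40, 53, 77, 104, 113.
Observation 56.5 falls in the class 60 – <80.
L = 60, CF = 53, f = 24, h = 20.
P50 = 60 + ((56.5 − 53)/24)·20 = 60 + 2.91667 = 62.9167.

62.92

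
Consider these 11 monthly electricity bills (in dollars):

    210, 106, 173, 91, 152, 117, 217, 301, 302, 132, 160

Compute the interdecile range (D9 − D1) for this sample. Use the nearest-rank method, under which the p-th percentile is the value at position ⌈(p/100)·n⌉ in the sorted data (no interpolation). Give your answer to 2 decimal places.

195.00

Sorted: 91, 106, 117, 132, 152, 160, 173, 210, 217, 301, 302.
n = 11.
P10: rank ⌈10/100·11⌉ = 2 → 106.
P90: rank ⌈90/100·11⌉ = 10 → 301.
Difference: 301 − 106 = 195.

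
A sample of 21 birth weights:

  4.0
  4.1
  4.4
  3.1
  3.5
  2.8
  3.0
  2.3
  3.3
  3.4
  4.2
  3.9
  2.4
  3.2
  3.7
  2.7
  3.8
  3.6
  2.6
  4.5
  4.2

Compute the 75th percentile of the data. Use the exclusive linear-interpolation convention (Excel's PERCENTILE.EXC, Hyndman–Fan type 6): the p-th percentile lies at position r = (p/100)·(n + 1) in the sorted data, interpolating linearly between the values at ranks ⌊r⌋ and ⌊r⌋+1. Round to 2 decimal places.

Sorted: 2.3, 2.4, 2.6, 2.7, 2.8, 3.0, 3.1, 3.2, 3.3, 3.4, 3.5, 3.6, 3.7, 3.8, 3.9, 4.0, 4.1, 4.2, 4.2, 4.4, 4.5.
n = 21.
r = (75/100)·(21 + 1) = 16.5.
Rank 16 is 4.0 and rank 17 is 4.1.
Interpolate: 4.0 + 0.5·(4.1 − 4.0) = 4.0 + 0.5·0.1 = 4.05.

4.05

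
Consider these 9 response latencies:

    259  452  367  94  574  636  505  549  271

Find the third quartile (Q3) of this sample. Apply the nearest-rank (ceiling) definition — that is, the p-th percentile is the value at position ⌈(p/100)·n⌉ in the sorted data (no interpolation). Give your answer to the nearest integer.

Sorted: 94, 259, 271, 367, 452, 505, 549, 574, 636.
n = 9.
Position = ⌈75/100 · 9⌉ = ⌈6.75⌉ = 7.
The value at rank 7 is 549.

549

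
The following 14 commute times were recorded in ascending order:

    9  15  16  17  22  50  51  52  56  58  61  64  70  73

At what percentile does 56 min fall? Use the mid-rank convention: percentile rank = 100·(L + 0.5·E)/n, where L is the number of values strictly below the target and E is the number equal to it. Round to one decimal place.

Count below 56: L = 8; count equal: E = 1; n = 14.
Percentile rank = 100·(8 + 0.5·1)/14 = 100·8.5/14 = 60.71.

60.7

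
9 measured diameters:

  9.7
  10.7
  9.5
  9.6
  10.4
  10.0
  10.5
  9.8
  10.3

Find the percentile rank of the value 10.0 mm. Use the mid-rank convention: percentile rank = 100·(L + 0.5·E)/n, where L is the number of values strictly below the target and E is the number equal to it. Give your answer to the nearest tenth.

50.0

Sorted: 9.5, 9.6, 9.7, 9.8, 10.0, 10.3, 10.4, 10.5, 10.7.
Count below 10.0: L = 4; count equal: E = 1; n = 9.
Percentile rank = 100·(4 + 0.5·1)/9 = 100·4.5/9 = 50.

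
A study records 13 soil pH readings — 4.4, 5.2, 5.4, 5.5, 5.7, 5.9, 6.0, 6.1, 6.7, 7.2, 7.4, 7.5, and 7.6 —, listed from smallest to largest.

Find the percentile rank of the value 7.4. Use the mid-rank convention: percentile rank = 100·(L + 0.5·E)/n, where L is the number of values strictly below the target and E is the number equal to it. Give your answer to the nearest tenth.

Count below 7.4: L = 10; count equal: E = 1; n = 13.
Percentile rank = 100·(10 + 0.5·1)/13 = 100·10.5/13 = 80.77.

80.8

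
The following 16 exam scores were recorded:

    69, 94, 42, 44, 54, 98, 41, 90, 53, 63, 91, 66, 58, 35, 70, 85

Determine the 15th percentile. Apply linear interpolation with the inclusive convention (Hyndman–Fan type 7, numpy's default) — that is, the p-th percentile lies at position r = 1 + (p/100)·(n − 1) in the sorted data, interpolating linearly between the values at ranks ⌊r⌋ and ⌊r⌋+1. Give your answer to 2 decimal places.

Sorted: 35, 41, 42, 44, 53, 54, 58, 63, 66, 69, 70, 85, 90, 91, 94, 98.
n = 16.
r = 1 + (15/100)·(16 − 1) = 1 + 2.25 = 3.25.
Rank 3 is 42 and rank 4 is 44.
Interpolate: 42 + 0.25·(44 − 42) = 42 + 0.25·2 = 42.5.

42.50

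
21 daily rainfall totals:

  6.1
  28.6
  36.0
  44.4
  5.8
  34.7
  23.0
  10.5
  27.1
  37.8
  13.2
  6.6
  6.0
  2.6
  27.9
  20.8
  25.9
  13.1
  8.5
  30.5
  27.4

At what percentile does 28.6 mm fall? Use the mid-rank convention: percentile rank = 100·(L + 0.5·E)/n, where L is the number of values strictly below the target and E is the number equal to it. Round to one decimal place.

Sorted: 2.6, 5.8, 6.0, 6.1, 6.6, 8.5, 10.5, 13.1, 13.2, 20.8, 23.0, 25.9, 27.1, 27.4, 27.9, 28.6, 30.5, 34.7, 36.0, 37.8, 44.4.
Count below 28.6: L = 15; count equal: E = 1; n = 21.
Percentile rank = 100·(15 + 0.5·1)/21 = 100·15.5/21 = 73.81.

73.8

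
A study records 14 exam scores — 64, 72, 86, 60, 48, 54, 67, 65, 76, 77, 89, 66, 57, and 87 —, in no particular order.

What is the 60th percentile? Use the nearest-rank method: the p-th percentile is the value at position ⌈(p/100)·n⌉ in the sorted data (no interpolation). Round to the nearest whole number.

72

Sorted: 48, 54, 57, 60, 64, 65, 66, 67, 72, 76, 77, 86, 87, 89.
n = 14.
Position = ⌈60/100 · 14⌉ = ⌈8.4⌉ = 9.
The value at rank 9 is 72.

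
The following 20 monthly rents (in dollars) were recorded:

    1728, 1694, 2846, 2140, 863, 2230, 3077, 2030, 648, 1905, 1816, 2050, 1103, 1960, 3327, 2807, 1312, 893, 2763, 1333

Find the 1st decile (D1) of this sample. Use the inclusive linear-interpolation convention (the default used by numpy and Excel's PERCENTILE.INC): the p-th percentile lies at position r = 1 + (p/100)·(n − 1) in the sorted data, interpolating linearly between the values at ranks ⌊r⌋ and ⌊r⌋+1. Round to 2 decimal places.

Sorted: 648, 863, 893, 1103, 1312, 1333, 1694, 1728, 1816, 1905, 1960, 2030, 2050, 2140, 2230, 2763, 2807, 2846, 3077, 3327.
n = 20.
r = 1 + (10/100)·(20 − 1) = 1 + 1.9 = 2.9.
Rank 2 is 863 and rank 3 is 893.
Interpolate: 863 + 0.9·(893 − 863) = 863 + 0.9·30 = 890.

890.00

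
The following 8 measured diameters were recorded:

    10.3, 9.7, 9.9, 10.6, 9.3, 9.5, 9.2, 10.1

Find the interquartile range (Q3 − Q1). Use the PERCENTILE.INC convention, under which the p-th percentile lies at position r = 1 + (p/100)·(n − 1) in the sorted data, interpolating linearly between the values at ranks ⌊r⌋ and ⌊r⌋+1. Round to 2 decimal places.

0.70

Sorted: 9.2, 9.3, 9.5, 9.7, 9.9, 10.1, 10.3, 10.6.
n = 8.
P25: r = 2.75; ranks 2–3 are 9.3, 9.5; interpolating gives 9.45.
P75: r = 6.25; ranks 6–7 are 10.1, 10.3; interpolating gives 10.15.
Difference: 10.15 − 9.45 = 0.7.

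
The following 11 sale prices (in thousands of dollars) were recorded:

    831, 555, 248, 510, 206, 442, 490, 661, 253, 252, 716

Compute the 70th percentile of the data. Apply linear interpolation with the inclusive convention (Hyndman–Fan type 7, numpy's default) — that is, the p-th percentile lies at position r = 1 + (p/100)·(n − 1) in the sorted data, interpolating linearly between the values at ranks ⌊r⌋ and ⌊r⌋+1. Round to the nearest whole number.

555

Sorted: 206, 248, 252, 253, 442, 490, 510, 555, 661, 716, 831.
n = 11.
r = 1 + (70/100)·(11 − 1) = 1 + 7 = 8.
r is an integer, so P70 is the value at rank 8: 555.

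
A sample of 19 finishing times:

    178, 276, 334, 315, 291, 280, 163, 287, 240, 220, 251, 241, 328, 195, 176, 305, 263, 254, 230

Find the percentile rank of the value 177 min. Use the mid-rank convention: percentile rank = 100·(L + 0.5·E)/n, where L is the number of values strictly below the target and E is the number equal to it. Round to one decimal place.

10.5

Sorted: 163, 176, 178, 195, 220, 230, 240, 241, 251, 254, 263, 276, 280, 287, 291, 305, 315, 328, 334.
Count below 177: L = 2; count equal: E = 0; n = 19.
Percentile rank = 100·(2 + 0.5·0)/19 = 100·2/19 = 10.53.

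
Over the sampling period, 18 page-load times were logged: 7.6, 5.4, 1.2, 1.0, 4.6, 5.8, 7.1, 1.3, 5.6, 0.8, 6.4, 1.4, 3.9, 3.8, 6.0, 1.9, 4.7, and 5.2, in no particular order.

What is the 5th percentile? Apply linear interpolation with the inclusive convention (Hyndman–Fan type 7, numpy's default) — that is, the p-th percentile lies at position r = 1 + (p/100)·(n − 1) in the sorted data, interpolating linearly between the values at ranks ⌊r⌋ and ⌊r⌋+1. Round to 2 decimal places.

0.97

Sorted: 0.8, 1.0, 1.2, 1.3, 1.4, 1.9, 3.8, 3.9, 4.6, 4.7, 5.2, 5.4, 5.6, 5.8, 6.0, 6.4, 7.1, 7.6.
n = 18.
r = 1 + (5/100)·(18 − 1) = 1 + 0.85 = 1.85.
Rank 1 is 0.8 and rank 2 is 1.0.
Interpolate: 0.8 + 0.85·(1.0 − 0.8) = 0.8 + 0.85·0.2 = 0.97.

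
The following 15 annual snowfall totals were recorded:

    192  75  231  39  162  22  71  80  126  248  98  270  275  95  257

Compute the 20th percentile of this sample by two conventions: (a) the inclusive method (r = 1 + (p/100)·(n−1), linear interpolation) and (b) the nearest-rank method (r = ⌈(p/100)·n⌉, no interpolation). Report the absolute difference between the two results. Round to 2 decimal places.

3.20

Sorted: 22, 39, 71, 75, 80, 95, 98, 126, 162, 192, 231, 248, 257, 270, 275.
n = 15.
(a) r = 3.8; between ranks 3 (71) and 4 (75): 74.2.
(b) the nearest-rank method: rank 3 → 71.
|74.2 − 71| = 3.2.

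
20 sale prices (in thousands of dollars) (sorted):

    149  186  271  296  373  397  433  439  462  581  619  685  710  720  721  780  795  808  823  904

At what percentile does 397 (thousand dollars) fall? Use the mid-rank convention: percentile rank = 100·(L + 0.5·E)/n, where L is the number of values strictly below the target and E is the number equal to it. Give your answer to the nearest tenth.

27.5

Count below 397: L = 5; count equal: E = 1; n = 20.
Percentile rank = 100·(5 + 0.5·1)/20 = 100·5.5/20 = 27.5.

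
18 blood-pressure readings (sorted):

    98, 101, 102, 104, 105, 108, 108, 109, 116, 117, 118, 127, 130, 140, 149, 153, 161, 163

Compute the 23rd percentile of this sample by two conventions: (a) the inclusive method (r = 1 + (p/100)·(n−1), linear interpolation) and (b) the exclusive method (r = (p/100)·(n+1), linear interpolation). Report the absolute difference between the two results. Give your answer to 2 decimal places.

n = 18.
(a) r = 4.91; between ranks 4 (104) and 5 (105): 104.91.
(b) r = 4.37; between ranks 4 (104) and 5 (105): 104.37.
|104.91 − 104.37| = 0.54.

0.54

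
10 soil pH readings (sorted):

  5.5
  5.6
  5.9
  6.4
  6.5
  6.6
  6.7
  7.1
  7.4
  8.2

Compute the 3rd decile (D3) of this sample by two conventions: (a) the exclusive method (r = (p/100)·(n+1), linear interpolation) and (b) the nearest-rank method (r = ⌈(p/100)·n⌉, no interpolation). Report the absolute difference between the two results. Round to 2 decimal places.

n = 10.
(a) r = 3.3; between ranks 3 (5.9) and 4 (6.4): 6.05.
(b) the nearest-rank method: rank 3 → 5.9.
|6.05 − 5.9| = 0.15.

0.15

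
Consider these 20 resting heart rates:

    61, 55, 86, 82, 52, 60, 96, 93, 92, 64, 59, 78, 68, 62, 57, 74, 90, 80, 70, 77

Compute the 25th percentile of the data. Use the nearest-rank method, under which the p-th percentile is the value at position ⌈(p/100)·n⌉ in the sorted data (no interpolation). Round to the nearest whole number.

60

Sorted: 52, 55, 57, 59, 60, 61, 62, 64, 68, 70, 74, 77, 78, 80, 82, 86, 90, 92, 93, 96.
n = 20.
Position = ⌈25/100 · 20⌉ = ⌈5⌉ = 5.
The value at rank 5 is 60.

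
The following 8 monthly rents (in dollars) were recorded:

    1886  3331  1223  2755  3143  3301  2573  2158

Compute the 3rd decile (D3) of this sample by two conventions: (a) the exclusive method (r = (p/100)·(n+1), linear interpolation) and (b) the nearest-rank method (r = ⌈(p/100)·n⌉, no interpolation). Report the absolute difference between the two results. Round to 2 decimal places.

81.60

Sorted: 1223, 1886, 2158, 2573, 2755, 3143, 3301, 3331.
n = 8.
(a) r = 2.7; between ranks 2 (1886) and 3 (2158): 2076.4.
(b) the nearest-rank method: rank 3 → 2158.
|2076.4 − 2158| = 81.6.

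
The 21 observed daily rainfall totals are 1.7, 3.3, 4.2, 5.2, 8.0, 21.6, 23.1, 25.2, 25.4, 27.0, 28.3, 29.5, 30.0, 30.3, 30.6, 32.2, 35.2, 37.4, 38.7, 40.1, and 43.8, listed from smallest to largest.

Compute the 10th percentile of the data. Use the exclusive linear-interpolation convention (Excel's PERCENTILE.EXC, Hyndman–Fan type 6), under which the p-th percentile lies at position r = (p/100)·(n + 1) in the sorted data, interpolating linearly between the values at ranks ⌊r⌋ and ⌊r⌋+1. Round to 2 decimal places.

3.48

n = 21.
r = (10/100)·(21 + 1) = 2.2.
Rank 2 is 3.3 and rank 3 is 4.2.
Interpolate: 3.3 + 0.2·(4.2 − 3.3) = 3.3 + 0.2·0.9 = 3.48.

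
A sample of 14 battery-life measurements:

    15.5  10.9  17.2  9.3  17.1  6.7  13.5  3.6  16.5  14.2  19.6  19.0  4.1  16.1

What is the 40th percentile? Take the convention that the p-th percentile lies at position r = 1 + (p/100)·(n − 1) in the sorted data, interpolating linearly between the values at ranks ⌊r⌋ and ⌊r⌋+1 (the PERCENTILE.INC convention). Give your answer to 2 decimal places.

Sorted: 3.6, 4.1, 6.7, 9.3, 10.9, 13.5, 14.2, 15.5, 16.1, 16.5, 17.1, 17.2, 19.0, 19.6.
n = 14.
r = 1 + (40/100)·(14 − 1) = 1 + 5.2 = 6.2.
Rank 6 is 13.5 and rank 7 is 14.2.
Interpolate: 13.5 + 0.2·(14.2 − 13.5) = 13.5 + 0.2·0.7 = 13.64.

13.64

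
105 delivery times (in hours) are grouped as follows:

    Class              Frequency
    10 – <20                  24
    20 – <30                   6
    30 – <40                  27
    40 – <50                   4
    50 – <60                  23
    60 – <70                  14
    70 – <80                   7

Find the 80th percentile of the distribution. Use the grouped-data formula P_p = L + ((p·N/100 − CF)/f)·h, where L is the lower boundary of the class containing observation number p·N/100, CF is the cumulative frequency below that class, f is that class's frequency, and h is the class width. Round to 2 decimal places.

60.00

N = 105; target position k = 80/100 · 105 = 84.
Cumulative frequencies: 24, 30, 57, 61, 84, 98, 105.
Observation 84 falls in the class 50 – <60.
L = 50, CF = 61, f = 23, h = 10.
P80 = 50 + ((84 − 61)/23)·10 = 50 + 10 = 60.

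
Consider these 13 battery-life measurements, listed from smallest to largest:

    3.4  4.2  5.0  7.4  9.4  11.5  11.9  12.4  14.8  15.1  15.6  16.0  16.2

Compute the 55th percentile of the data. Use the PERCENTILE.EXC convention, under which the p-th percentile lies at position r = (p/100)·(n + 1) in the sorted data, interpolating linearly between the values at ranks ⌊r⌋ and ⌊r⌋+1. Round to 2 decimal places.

12.25

n = 13.
r = (55/100)·(13 + 1) = 7.7.
Rank 7 is 11.9 and rank 8 is 12.4.
Interpolate: 11.9 + 0.7·(12.4 − 11.9) = 11.9 + 0.7·0.5 = 12.25.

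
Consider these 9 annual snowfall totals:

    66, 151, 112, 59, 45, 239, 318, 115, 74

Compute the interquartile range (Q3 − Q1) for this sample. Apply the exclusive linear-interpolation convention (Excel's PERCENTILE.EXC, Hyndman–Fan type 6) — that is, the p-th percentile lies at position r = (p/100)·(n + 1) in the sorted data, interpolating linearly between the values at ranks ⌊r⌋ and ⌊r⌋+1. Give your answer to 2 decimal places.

Sorted: 45, 59, 66, 74, 112, 115, 151, 239, 318.
n = 9.
P25: r = 2.5; ranks 2–3 are 59, 66; interpolating gives 62.5.
P75: r = 7.5; ranks 7–8 are 151, 239; interpolating gives 195.
Difference: 195 − 62.5 = 132.5.

132.50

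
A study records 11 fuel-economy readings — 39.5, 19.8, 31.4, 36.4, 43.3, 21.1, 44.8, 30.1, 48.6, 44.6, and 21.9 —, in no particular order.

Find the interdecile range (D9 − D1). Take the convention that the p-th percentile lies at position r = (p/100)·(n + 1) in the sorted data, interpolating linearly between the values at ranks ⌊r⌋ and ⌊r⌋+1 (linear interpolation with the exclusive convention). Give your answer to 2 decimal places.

27.78

Sorted: 19.8, 21.1, 21.9, 30.1, 31.4, 36.4, 39.5, 43.3, 44.6, 44.8, 48.6.
n = 11.
P10: r = 1.2; ranks 1–2 are 19.8, 21.1; interpolating gives 20.06.
P90: r = 10.8; ranks 10–11 are 44.8, 48.6; interpolating gives 47.84.
Difference: 47.84 − 20.06 = 27.78.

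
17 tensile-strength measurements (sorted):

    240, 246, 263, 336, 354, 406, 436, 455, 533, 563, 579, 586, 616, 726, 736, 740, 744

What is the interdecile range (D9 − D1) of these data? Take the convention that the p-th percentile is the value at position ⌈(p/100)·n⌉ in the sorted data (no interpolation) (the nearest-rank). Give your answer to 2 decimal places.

n = 17.
P10: rank ⌈10/100·17⌉ = 2 → 246.
P90: rank ⌈90/100·17⌉ = 16 → 740.
Difference: 740 − 246 = 494.

494.00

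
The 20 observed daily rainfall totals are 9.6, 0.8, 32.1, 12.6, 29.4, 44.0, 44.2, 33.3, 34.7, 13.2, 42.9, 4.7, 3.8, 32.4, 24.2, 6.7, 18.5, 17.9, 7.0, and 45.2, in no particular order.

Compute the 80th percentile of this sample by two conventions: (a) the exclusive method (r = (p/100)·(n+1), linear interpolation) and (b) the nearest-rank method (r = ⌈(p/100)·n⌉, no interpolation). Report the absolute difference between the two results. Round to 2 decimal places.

Sorted: 0.8, 3.8, 4.7, 6.7, 7.0, 9.6, 12.6, 13.2, 17.9, 18.5, 24.2, 29.4, 32.1, 32.4, 33.3, 34.7, 42.9, 44.0, 44.2, 45.2.
n = 20.
(a) r = 16.8; between ranks 16 (34.7) and 17 (42.9): 41.26.
(b) the nearest-rank method: rank 16 → 34.7.
|41.26 − 34.7| = 6.56.

6.56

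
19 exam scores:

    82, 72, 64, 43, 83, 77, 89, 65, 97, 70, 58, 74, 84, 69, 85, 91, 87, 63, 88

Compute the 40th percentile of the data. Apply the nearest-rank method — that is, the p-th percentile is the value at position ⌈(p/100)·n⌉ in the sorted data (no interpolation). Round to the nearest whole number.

Sorted: 43, 58, 63, 64, 65, 69, 70, 72, 74, 77, 82, 83, 84, 85, 87, 88, 89, 91, 97.
n = 19.
Position = ⌈40/100 · 19⌉ = ⌈7.6⌉ = 8.
The value at rank 8 is 72.

72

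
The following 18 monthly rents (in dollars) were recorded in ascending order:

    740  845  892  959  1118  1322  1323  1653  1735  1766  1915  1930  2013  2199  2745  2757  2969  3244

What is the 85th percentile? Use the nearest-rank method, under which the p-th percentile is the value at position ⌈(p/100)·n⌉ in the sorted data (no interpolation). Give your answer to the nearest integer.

2757

n = 18.
Position = ⌈85/100 · 18⌉ = ⌈15.3⌉ = 16.
The value at rank 16 is 2757.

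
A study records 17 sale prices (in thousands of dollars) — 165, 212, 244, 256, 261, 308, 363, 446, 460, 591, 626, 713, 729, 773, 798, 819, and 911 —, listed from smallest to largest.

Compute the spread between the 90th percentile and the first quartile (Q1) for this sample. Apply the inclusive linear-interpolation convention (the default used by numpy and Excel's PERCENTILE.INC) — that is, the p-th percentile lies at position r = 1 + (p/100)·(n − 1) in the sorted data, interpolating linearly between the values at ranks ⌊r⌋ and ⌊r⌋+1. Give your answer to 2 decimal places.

545.40

n = 17.
P25: r = 5 (integer) → 261.
P90: r = 15.4; ranks 15–16 are 798, 819; interpolating gives 806.4.
Difference: 806.4 − 261 = 545.4.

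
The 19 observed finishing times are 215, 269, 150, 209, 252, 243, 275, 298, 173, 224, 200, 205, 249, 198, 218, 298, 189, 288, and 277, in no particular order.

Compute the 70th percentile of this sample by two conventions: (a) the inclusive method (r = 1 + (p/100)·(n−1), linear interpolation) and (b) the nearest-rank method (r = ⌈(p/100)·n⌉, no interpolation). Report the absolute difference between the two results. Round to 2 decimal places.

6.80

Sorted: 150, 173, 189, 198, 200, 205, 209, 215, 218, 224, 243, 249, 252, 269, 275, 277, 288, 298, 298.
n = 19.
(a) r = 13.6; between ranks 13 (252) and 14 (269): 262.2.
(b) the nearest-rank method: rank 14 → 269.
|262.2 − 269| = 6.8.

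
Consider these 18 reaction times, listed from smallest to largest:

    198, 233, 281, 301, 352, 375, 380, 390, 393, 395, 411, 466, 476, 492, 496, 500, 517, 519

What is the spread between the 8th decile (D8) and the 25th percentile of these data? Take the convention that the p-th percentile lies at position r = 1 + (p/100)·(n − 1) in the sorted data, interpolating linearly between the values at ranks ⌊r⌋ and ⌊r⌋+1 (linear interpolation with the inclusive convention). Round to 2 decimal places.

n = 18.
P25: r = 5.25; ranks 5–6 are 352, 375; interpolating gives 357.75.
P80: r = 14.6; ranks 14–15 are 492, 496; interpolating gives 494.4.
Difference: 494.4 − 357.75 = 136.65.

136.65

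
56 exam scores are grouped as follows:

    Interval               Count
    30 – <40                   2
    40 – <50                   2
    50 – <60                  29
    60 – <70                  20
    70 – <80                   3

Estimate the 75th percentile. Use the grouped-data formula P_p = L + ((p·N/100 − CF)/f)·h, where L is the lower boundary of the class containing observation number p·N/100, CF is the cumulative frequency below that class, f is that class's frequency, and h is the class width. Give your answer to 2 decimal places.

N = 56; target position k = 75/100 · 56 = 42.
Cumulative frequencies: 2, 4, 33, 53, 56.
Observation 42 falls in the class 60 – <70.
L = 60, CF = 33, f = 20, h = 10.
P75 = 60 + ((42 − 33)/20)·10 = 60 + 4.5 = 64.5.

64.50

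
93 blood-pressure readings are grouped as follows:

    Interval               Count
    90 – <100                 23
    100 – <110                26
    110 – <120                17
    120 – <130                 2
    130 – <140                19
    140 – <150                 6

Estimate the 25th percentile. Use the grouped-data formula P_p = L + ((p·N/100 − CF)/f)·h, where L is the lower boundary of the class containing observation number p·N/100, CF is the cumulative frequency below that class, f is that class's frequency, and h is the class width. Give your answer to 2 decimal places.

N = 93; target position k = 25/100 · 93 = 23.25.
Cumulative frequencies: 23, 49, 66, 68, 87, 93.
Observation 23.25 falls in the class 100 – <110.
L = 100, CF = 23, f = 26, h = 10.
P25 = 100 + ((23.25 − 23)/26)·10 = 100 + 0.0961538 = 100.096.

100.10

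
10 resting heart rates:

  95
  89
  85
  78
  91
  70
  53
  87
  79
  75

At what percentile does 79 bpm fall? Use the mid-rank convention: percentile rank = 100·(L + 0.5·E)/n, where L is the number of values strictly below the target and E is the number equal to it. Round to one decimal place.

45.0

Sorted: 53, 70, 75, 78, 79, 85, 87, 89, 91, 95.
Count below 79: L = 4; count equal: E = 1; n = 10.
Percentile rank = 100·(4 + 0.5·1)/10 = 100·4.5/10 = 45.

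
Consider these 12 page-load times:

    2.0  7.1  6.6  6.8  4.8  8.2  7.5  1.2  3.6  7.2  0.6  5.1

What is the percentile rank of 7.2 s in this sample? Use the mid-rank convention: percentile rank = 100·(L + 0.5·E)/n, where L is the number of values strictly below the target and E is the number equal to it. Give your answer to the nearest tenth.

Sorted: 0.6, 1.2, 2.0, 3.6, 4.8, 5.1, 6.6, 6.8, 7.1, 7.2, 7.5, 8.2.
Count below 7.2: L = 9; count equal: E = 1; n = 12.
Percentile rank = 100·(9 + 0.5·1)/12 = 100·9.5/12 = 79.17.

79.2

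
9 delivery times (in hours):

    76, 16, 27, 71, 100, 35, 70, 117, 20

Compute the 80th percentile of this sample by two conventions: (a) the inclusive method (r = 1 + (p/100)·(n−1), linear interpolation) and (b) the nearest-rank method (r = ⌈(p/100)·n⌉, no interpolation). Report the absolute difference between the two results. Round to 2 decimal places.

14.40

Sorted: 16, 20, 27, 35, 70, 71, 76, 100, 117.
n = 9.
(a) r = 7.4; between ranks 7 (76) and 8 (100): 85.6.
(b) the nearest-rank method: rank 8 → 100.
|85.6 − 100| = 14.4.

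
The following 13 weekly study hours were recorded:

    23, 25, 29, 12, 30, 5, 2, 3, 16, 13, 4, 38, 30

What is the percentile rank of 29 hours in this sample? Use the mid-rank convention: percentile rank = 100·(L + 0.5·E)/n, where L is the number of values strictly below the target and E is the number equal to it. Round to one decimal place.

73.1

Sorted: 2, 3, 4, 5, 12, 13, 16, 23, 25, 29, 30, 30, 38.
Count below 29: L = 9; count equal: E = 1; n = 13.
Percentile rank = 100·(9 + 0.5·1)/13 = 100·9.5/13 = 73.08.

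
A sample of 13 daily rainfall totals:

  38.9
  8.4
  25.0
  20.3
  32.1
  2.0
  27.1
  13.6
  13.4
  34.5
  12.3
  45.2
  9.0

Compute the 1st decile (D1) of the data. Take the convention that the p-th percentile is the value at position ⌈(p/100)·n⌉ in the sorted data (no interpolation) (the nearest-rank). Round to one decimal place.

Sorted: 2.0, 8.4, 9.0, 12.3, 13.4, 13.6, 20.3, 25.0, 27.1, 32.1, 34.5, 38.9, 45.2.
n = 13.
Position = ⌈10/100 · 13⌉ = ⌈1.3⌉ = 2.
The value at rank 2 is 8.4.

8.4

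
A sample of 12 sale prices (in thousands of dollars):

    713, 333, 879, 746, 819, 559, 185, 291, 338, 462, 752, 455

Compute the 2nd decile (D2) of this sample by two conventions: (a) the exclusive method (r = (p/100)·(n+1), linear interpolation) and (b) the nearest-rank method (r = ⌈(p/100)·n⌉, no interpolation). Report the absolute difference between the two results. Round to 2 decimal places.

Sorted: 185, 291, 333, 338, 455, 462, 559, 713, 746, 752, 819, 879.
n = 12.
(a) r = 2.6; between ranks 2 (291) and 3 (333): 316.2.
(b) the nearest-rank method: rank 3 → 333.
|316.2 − 333| = 16.8.

16.80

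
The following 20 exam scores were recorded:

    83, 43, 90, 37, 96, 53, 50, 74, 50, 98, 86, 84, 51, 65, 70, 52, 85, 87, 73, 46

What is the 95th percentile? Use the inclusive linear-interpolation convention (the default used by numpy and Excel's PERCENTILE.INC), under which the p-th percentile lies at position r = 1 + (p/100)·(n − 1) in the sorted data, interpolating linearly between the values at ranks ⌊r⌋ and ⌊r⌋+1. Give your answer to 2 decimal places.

Sorted: 37, 43, 46, 50, 50, 51, 52, 53, 65, 70, 73, 74, 83, 84, 85, 86, 87, 90, 96, 98.
n = 20.
r = 1 + (95/100)·(20 − 1) = 1 + 18.05 = 19.05.
Rank 19 is 96 and rank 20 is 98.
Interpolate: 96 + 0.05·(98 − 96) = 96 + 0.05·2 = 96.1.

96.10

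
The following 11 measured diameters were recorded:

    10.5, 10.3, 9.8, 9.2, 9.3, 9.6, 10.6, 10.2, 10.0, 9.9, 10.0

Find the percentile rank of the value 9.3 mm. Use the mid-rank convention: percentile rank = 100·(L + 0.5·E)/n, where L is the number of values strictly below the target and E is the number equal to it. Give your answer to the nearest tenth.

Sorted: 9.2, 9.3, 9.6, 9.8, 9.9, 10.0, 10.0, 10.2, 10.3, 10.5, 10.6.
Count below 9.3: L = 1; count equal: E = 1; n = 11.
Percentile rank = 100·(1 + 0.5·1)/11 = 100·1.5/11 = 13.64.

13.6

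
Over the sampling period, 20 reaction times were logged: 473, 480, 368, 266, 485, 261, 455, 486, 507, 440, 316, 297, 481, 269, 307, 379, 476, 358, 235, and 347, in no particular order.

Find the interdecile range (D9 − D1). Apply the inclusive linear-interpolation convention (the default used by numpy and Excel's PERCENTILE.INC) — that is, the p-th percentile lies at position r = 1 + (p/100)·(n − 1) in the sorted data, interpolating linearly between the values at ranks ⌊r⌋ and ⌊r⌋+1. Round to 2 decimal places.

Sorted: 235, 261, 266, 269, 297, 307, 316, 347, 358, 368, 379, 440, 455, 473, 476, 480, 481, 485, 486, 507.
n = 20.
P10: r = 2.9; ranks 2–3 are 261, 266; interpolating gives 265.5.
P90: r = 18.1; ranks 18–19 are 485, 486; interpolating gives 485.1.
Difference: 485.1 − 265.5 = 219.6.

219.60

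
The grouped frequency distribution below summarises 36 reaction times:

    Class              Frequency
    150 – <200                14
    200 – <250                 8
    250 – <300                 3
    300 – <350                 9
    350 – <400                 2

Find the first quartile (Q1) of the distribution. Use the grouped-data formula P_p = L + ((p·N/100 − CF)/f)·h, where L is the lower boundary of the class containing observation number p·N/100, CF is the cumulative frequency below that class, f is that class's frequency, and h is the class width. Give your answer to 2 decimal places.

N = 36; target position k = 25/100 · 36 = 9.
Cumulative frequencies: 14, 22, 25, 34, 36.
Observation 9 falls in the class 150 – <200.
L = 150, CF = 0, f = 14, h = 50.
P25 = 150 + ((9 − 0)/14)·50 = 150 + 32.1429 = 182.143.

182.14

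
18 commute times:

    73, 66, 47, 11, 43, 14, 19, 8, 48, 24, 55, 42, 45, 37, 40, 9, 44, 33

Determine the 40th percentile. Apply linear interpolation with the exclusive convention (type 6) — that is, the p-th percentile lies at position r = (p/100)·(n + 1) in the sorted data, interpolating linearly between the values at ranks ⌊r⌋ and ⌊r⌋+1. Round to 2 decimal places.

Sorted: 8, 9, 11, 14, 19, 24, 33, 37, 40, 42, 43, 44, 45, 47, 48, 55, 66, 73.
n = 18.
r = (40/100)·(18 + 1) = 7.6.
Rank 7 is 33 and rank 8 is 37.
Interpolate: 33 + 0.6·(37 − 33) = 33 + 0.6·4 = 35.4.

35.40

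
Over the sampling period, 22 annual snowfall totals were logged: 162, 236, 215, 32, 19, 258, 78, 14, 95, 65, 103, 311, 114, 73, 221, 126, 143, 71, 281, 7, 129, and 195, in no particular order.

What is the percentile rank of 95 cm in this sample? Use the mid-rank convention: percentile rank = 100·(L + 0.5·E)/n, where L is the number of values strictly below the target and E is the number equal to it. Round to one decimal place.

38.6

Sorted: 7, 14, 19, 32, 65, 71, 73, 78, 95, 103, 114, 126, 129, 143, 162, 195, 215, 221, 236, 258, 281, 311.
Count below 95: L = 8; count equal: E = 1; n = 22.
Percentile rank = 100·(8 + 0.5·1)/22 = 100·8.5/22 = 38.64.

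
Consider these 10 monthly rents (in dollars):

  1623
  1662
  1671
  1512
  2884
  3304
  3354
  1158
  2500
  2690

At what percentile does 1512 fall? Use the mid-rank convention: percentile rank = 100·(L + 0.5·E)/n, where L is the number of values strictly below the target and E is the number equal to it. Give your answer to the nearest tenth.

15.0

Sorted: 1158, 1512, 1623, 1662, 1671, 2500, 2690, 2884, 3304, 3354.
Count below 1512: L = 1; count equal: E = 1; n = 10.
Percentile rank = 100·(1 + 0.5·1)/10 = 100·1.5/10 = 15.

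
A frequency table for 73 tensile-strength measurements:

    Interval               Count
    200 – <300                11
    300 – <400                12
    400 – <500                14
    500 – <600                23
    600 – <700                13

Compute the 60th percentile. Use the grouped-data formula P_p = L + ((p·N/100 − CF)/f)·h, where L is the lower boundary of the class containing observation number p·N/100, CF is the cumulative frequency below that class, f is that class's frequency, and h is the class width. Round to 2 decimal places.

529.57

N = 73; target position k = 60/100 · 73 = 43.8.
Cumulative frequencies: 11, 23, 37, 60, 73.
Observation 43.8 falls in the class 500 – <600.
L = 500, CF = 37, f = 23, h = 100.
P60 = 500 + ((43.8 − 37)/23)·100 = 500 + 29.5652 = 529.565.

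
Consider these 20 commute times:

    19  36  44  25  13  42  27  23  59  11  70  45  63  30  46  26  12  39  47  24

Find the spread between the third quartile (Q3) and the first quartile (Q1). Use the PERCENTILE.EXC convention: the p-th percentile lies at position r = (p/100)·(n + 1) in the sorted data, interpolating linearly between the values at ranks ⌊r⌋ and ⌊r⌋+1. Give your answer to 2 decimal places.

22.50

Sorted: 11, 12, 13, 19, 23, 24, 25, 26, 27, 30, 36, 39, 42, 44, 45, 46, 47, 59, 63, 70.
n = 20.
P25: r = 5.25; ranks 5–6 are 23, 24; interpolating gives 23.25.
P75: r = 15.75; ranks 15–16 are 45, 46; interpolating gives 45.75.
Difference: 45.75 − 23.25 = 22.5.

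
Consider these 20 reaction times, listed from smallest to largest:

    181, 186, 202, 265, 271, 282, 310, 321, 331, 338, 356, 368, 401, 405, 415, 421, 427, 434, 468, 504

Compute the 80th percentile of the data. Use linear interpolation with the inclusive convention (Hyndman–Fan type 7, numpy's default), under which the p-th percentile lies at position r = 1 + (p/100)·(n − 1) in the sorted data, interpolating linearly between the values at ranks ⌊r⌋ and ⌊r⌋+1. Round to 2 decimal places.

n = 20.
r = 1 + (80/100)·(20 − 1) = 1 + 15.2 = 16.2.
Rank 16 is 421 and rank 17 is 427.
Interpolate: 421 + 0.2·(427 − 421) = 421 + 0.2·6 = 422.2.

422.20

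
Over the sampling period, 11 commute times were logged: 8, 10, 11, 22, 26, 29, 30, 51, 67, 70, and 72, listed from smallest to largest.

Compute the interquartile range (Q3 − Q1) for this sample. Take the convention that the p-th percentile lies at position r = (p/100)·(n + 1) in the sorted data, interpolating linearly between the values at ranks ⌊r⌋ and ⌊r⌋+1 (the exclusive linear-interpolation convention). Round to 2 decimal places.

56.00

n = 11.
P25: r = 3 (integer) → 11.
P75: r = 9 (integer) → 67.
Difference: 67 − 11 = 56.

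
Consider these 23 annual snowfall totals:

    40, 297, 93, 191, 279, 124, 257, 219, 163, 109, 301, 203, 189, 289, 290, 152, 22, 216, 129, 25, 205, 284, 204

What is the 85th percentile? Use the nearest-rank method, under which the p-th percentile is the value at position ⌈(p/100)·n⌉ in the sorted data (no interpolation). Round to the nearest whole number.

289

Sorted: 22, 25, 40, 93, 109, 124, 129, 152, 163, 189, 191, 203, 204, 205, 216, 219, 257, 279, 284, 289, 290, 297, 301.
n = 23.
Position = ⌈85/100 · 23⌉ = ⌈19.55⌉ = 20.
The value at rank 20 is 289.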